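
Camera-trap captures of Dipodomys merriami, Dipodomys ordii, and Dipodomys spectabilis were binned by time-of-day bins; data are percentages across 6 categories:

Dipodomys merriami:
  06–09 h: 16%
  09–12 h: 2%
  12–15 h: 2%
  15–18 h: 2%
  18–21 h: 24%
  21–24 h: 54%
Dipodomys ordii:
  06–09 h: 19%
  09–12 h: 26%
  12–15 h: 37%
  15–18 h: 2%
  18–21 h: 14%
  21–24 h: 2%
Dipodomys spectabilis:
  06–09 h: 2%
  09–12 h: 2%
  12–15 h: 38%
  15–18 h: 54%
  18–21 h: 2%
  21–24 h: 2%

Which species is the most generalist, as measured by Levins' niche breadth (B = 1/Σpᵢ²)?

Dipodomys ordii

Convert percentages to proportions (divide by 100).
Σp_merrᵢ² = 0.16² + 0.02² + 0.02² + 0.02² + 0.24² + 0.54² = 0.0256 + 0.0004 + 0.0004 + 0.0004 + 0.0576 + 0.2916 = 0.3760
B_merr = 1 / 0.3760 = 2.6596
Σp_ordiᵢ² = 0.19² + 0.26² + 0.37² + 0.02² + 0.14² + 0.02² = 0.0361 + 0.0676 + 0.1369 + 0.0004 + 0.0196 + 0.0004 = 0.2610
B_ordi = 1 / 0.2610 = 3.8314
Σp_specᵢ² = 0.02² + 0.02² + 0.38² + 0.54² + 0.02² + 0.02² = 0.0004 + 0.0004 + 0.1444 + 0.2916 + 0.0004 + 0.0004 = 0.4376
B_spec = 1 / 0.4376 = 2.2852
Highest B → broadest niche (most generalist): Dipodomys ordii (B = 3.83).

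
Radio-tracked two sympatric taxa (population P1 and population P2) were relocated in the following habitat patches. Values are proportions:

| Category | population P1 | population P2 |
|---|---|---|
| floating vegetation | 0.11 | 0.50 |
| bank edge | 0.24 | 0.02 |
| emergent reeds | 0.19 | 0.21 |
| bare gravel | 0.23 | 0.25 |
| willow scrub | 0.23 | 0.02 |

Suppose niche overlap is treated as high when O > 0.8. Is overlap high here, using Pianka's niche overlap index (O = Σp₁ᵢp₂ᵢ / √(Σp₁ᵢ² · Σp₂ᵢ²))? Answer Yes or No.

Σ p₁ᵢp₂ᵢ = 0.0550 + 0.0048 + 0.0399 + 0.0575 + 0.0046 = 0.1618
Σp_1ᵢ² = 0.11² + 0.24² + 0.19² + 0.23² + 0.23² = 0.0121 + 0.0576 + 0.0361 + 0.0529 + 0.0529 = 0.2116
Σp_2ᵢ² = 0.50² + 0.02² + 0.21² + 0.25² + 0.02² = 0.2500 + 0.0004 + 0.0441 + 0.0625 + 0.0004 = 0.3574
O = 0.1618 / √(0.2116 × 0.3574) = 0.1618 / 0.27500 = 0.5884
O = 0.5884 < 0.8 → No.

No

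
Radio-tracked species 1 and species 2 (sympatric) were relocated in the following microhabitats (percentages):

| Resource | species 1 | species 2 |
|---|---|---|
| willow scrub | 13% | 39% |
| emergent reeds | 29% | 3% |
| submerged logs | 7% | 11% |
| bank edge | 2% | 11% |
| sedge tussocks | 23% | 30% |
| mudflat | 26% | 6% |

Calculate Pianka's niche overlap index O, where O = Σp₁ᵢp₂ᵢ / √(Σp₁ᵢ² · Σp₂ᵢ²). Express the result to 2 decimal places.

Convert percentages to proportions (divide by 100).
Σ p₁ᵢp₂ᵢ = 0.0507 + 0.0087 + 0.0077 + 0.0022 + 0.0690 + 0.0156 = 0.1539
Σp_1ᵢ² = 0.13² + 0.29² + 0.07² + 0.02² + 0.23² + 0.26² = 0.0169 + 0.0841 + 0.0049 + 0.0004 + 0.0529 + 0.0676 = 0.2268
Σp_2ᵢ² = 0.39² + 0.03² + 0.11² + 0.11² + 0.30² + 0.06² = 0.1521 + 0.0009 + 0.0121 + 0.0121 + 0.0900 + 0.0036 = 0.2708
O = 0.1539 / √(0.2268 × 0.2708) = 0.1539 / 0.24783 = 0.6210

0.62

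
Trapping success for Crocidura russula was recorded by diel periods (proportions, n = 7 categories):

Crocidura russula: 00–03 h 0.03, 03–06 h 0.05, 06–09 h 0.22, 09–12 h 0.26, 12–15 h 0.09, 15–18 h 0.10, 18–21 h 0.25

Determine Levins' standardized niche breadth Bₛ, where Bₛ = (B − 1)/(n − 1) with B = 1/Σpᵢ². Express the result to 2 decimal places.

0.67

Σpᵢ² = 0.03² + 0.05² + 0.22² + 0.26² + 0.09² + 0.10² + 0.25² = 0.0009 + 0.0025 + 0.0484 + 0.0676 + 0.0081 + 0.0100 + 0.0625 = 0.2000
B = 1 / 0.2000 = 5.0000
Bₛ = (B − 1)/(n − 1) = (5.0000 − 1)/(7 − 1) = 4.0000/6 = 0.6667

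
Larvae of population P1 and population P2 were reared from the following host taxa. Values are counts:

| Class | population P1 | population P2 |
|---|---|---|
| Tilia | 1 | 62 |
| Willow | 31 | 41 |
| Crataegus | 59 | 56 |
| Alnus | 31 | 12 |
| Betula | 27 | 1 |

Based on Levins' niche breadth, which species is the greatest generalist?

population P1

Proportions for population P1 (n=149): 1/149=0.0067, 31/149=0.2081, 59/149=0.3960, 31/149=0.2081, 27/149=0.1812
Proportions for population P2 (n=172): 62/172=0.3605, 41/172=0.2384, 56/172=0.3256, 12/172=0.0698, 1/172=0.0058
Σp_P1ᵢ² = 0.0067² + 0.2081² + 0.3960² + 0.2081² + 0.1812² = 0.000045 + 0.043306 + 0.156816 + 0.043306 + 0.032833 = 0.276306
B_P1 = 1 / 0.276306 = 3.6192
Σp_P2ᵢ² = 0.3605² + 0.2384² + 0.3256² + 0.0698² + 0.0058² = 0.129960 + 0.056835 + 0.106015 + 0.004872 + 0.000034 = 0.297716
B_P2 = 1 / 0.297716 = 3.3589
Highest B → broadest niche (most generalist): population P1 (B = 3.62).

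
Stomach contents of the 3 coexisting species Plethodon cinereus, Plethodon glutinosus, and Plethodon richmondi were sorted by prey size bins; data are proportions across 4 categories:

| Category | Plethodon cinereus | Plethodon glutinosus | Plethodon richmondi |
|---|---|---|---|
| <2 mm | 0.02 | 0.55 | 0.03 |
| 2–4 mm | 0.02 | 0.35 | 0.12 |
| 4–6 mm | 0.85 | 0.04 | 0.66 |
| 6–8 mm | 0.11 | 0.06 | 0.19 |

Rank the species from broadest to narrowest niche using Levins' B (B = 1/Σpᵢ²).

Plethodon glutinosus > Plethodon richmondi > Plethodon cinereus

Σp_cineᵢ² = 0.02² + 0.02² + 0.85² + 0.11² = 0.0004 + 0.0004 + 0.7225 + 0.0121 = 0.7354
B_cine = 1 / 0.7354 = 1.3598
Σp_glutᵢ² = 0.55² + 0.35² + 0.04² + 0.06² = 0.3025 + 0.1225 + 0.0016 + 0.0036 = 0.4302
B_glut = 1 / 0.4302 = 2.3245
Σp_richᵢ² = 0.03² + 0.12² + 0.66² + 0.19² = 0.0009 + 0.0144 + 0.4356 + 0.0361 = 0.4870
B_rich = 1 / 0.4870 = 2.0534
Ranking by B (broadest → narrowest): Plethodon glutinosus (2.32) > Plethodon richmondi (2.05) > Plethodon cinereus (1.36)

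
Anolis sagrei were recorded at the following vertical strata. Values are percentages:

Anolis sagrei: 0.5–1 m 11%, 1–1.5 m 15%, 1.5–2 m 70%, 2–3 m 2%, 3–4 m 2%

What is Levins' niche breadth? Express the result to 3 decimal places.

Convert percentages to proportions (divide by 100).
Σpᵢ² = 0.11² + 0.15² + 0.70² + 0.02² + 0.02² = 0.0121 + 0.0225 + 0.4900 + 0.0004 + 0.0004 = 0.5254
B = 1 / 0.5254 = 1.90331

1.903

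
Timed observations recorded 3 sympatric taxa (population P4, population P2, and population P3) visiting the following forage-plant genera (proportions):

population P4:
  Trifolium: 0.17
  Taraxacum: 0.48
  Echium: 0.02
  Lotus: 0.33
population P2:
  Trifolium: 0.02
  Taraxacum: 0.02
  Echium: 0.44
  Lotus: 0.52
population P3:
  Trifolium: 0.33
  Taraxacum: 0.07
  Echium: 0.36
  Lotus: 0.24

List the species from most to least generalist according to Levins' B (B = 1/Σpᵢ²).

population P3 > population P4 > population P2

Σp_P4ᵢ² = 0.17² + 0.48² + 0.02² + 0.33² = 0.0289 + 0.2304 + 0.0004 + 0.1089 = 0.3686
B_P4 = 1 / 0.3686 = 2.7130
Σp_P2ᵢ² = 0.02² + 0.02² + 0.44² + 0.52² = 0.0004 + 0.0004 + 0.1936 + 0.2704 = 0.4648
B_P2 = 1 / 0.4648 = 2.1515
Σp_P3ᵢ² = 0.33² + 0.07² + 0.36² + 0.24² = 0.1089 + 0.0049 + 0.1296 + 0.0576 = 0.3010
B_P3 = 1 / 0.3010 = 3.3223
Ranking by B (broadest → narrowest): population P3 (3.32) > population P4 (2.71) > population P2 (2.15)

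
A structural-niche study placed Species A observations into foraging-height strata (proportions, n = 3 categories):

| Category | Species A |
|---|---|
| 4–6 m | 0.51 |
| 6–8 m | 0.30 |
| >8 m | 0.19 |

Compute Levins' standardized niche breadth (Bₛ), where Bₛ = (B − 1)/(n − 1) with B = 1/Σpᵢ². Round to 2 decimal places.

0.79

Σpᵢ² = 0.51² + 0.30² + 0.19² = 0.2601 + 0.0900 + 0.0361 = 0.3862
B = 1 / 0.3862 = 2.5893
Bₛ = (B − 1)/(n − 1) = (2.5893 − 1)/(3 − 1) = 1.5893/2 = 0.7947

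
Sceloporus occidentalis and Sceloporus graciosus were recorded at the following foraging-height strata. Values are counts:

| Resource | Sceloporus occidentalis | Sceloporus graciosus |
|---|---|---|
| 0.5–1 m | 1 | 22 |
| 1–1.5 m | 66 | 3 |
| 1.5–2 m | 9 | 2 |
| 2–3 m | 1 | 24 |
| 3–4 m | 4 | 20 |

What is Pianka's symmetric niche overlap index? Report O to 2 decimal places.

0.13

Proportions for Sceloporus occidentalis (n=81): 1/81=0.0123, 66/81=0.8148, 9/81=0.1111, 1/81=0.0123, 4/81=0.0494
Proportions for Sceloporus graciosus (n=71): 22/71=0.3099, 3/71=0.0423, 2/71=0.0282, 24/71=0.3380, 20/71=0.2817
Σ p₁ᵢp₂ᵢ = 0.003812 + 0.034466 + 0.003133 + 0.004157 + 0.013916 = 0.059484
Σp_1ᵢ² = 0.0123² + 0.8148² + 0.1111² + 0.0123² + 0.0494² = 0.000151 + 0.663899 + 0.012343 + 0.000151 + 0.002440 = 0.678984
Σp_2ᵢ² = 0.3099² + 0.0423² + 0.0282² + 0.3380² + 0.2817² = 0.096038 + 0.001789 + 0.000795 + 0.114244 + 0.079355 = 0.292221
O = 0.059484 / √(0.678984 × 0.292221) = 0.059484 / 0.4454362 = 0.1335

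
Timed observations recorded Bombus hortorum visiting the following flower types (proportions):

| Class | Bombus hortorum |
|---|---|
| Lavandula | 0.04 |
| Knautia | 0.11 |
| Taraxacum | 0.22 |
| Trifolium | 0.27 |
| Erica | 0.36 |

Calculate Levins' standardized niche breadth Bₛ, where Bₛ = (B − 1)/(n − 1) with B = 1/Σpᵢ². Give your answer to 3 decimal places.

0.695

Σpᵢ² = 0.04² + 0.11² + 0.22² + 0.27² + 0.36² = 0.0016 + 0.0121 + 0.0484 + 0.0729 + 0.1296 = 0.2646
B = 1 / 0.2646 = 3.77929
Bₛ = (B − 1)/(n − 1) = (3.77929 − 1)/(5 − 1) = 2.77929/4 = 0.69482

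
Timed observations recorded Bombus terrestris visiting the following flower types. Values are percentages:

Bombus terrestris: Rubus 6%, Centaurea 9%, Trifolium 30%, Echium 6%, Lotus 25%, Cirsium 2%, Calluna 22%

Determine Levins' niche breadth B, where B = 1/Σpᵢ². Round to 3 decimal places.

4.617

Convert percentages to proportions (divide by 100).
Σpᵢ² = 0.06² + 0.09² + 0.30² + 0.06² + 0.25² + 0.02² + 0.22² = 0.0036 + 0.0081 + 0.0900 + 0.0036 + 0.0625 + 0.0004 + 0.0484 = 0.2166
B = 1 / 0.2166 = 4.61681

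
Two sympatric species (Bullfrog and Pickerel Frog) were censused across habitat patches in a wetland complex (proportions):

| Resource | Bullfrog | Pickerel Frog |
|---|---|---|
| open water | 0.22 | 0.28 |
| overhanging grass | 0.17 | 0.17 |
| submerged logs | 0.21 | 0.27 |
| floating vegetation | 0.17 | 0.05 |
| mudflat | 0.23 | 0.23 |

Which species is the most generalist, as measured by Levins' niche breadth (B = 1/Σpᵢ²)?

Bullfrog

Σp_Bullᵢ² = 0.22² + 0.17² + 0.21² + 0.17² + 0.23² = 0.0484 + 0.0289 + 0.0441 + 0.0289 + 0.0529 = 0.2032
B_Bull = 1 / 0.2032 = 4.9213
Σp_Frogᵢ² = 0.28² + 0.17² + 0.27² + 0.05² + 0.23² = 0.0784 + 0.0289 + 0.0729 + 0.0025 + 0.0529 = 0.2356
B_Frog = 1 / 0.2356 = 4.2445
Highest B → broadest niche (most generalist): Bullfrog (B = 4.92).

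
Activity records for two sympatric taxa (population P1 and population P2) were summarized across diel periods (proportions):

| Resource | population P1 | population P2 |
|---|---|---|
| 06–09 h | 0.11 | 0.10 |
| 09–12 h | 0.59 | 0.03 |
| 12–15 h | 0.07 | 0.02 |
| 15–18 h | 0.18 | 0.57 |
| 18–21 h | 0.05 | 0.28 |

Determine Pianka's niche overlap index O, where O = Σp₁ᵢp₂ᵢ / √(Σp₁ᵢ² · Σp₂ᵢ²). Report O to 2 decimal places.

Σ p₁ᵢp₂ᵢ = 0.0110 + 0.0177 + 0.0014 + 0.1026 + 0.0140 = 0.1467
Σp_1ᵢ² = 0.11² + 0.59² + 0.07² + 0.18² + 0.05² = 0.0121 + 0.3481 + 0.0049 + 0.0324 + 0.0025 = 0.4000
Σp_2ᵢ² = 0.10² + 0.03² + 0.02² + 0.57² + 0.28² = 0.0100 + 0.0009 + 0.0004 + 0.3249 + 0.0784 = 0.4146
O = 0.1467 / √(0.4000 × 0.4146) = 0.1467 / 0.40723 = 0.3602

0.36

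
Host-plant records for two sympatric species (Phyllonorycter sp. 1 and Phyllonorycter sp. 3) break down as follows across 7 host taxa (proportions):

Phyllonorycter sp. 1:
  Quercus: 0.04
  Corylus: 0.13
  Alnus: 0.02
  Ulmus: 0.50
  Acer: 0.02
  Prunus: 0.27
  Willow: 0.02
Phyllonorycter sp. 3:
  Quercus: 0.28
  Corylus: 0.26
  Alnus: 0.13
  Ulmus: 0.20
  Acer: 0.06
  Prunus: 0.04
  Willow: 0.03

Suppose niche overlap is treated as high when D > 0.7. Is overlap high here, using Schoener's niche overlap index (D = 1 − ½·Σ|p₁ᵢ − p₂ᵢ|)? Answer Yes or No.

Σ|p₁ᵢ − p₂ᵢ| = 0.24 + 0.13 + 0.11 + 0.30 + 0.04 + 0.23 + 0.01 = 1.06
D = 1 − ½ × 1.06 = 1 − 0.530 = 0.4700
D = 0.4700 < 0.7 → No.

No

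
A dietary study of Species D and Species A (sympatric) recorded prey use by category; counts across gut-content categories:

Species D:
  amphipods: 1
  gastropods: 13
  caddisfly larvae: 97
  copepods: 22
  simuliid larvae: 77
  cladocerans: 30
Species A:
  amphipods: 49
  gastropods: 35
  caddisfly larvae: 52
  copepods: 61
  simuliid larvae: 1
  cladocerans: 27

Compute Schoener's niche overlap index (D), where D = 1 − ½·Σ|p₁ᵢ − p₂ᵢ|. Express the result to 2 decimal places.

Proportions for Species D (n=240): 1/240=0.0042, 13/240=0.0542, 97/240=0.4042, 22/240=0.0917, 77/240=0.3208, 30/240=0.1250
Proportions for Species A (n=225): 49/225=0.2178, 35/225=0.1556, 52/225=0.2311, 61/225=0.2711, 1/225=0.0044, 27/225=0.1200
Σ|p₁ᵢ − p₂ᵢ| = 0.2136 + 0.1014 + 0.1731 + 0.1794 + 0.3164 + 0.0050 = 0.9889
D = 1 − ½ × 0.9889 = 1 − 0.49445 = 0.50555

0.51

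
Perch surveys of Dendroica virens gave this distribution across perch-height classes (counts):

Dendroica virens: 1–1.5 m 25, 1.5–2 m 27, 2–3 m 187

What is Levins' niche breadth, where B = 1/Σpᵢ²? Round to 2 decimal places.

Proportions for Dendroica virens (n=239): 25/239=0.1046, 27/239=0.1130, 187/239=0.7824
Σpᵢ² = 0.1046² + 0.1130² + 0.7824² = 0.010941 + 0.012769 + 0.612150 = 0.635860
B = 1 / 0.635860 = 1.5727

1.57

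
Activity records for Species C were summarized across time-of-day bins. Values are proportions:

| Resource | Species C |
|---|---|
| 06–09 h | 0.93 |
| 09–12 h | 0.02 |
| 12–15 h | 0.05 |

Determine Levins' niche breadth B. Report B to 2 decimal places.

1.15

Σpᵢ² = 0.93² + 0.02² + 0.05² = 0.8649 + 0.0004 + 0.0025 = 0.8678
B = 1 / 0.8678 = 1.1523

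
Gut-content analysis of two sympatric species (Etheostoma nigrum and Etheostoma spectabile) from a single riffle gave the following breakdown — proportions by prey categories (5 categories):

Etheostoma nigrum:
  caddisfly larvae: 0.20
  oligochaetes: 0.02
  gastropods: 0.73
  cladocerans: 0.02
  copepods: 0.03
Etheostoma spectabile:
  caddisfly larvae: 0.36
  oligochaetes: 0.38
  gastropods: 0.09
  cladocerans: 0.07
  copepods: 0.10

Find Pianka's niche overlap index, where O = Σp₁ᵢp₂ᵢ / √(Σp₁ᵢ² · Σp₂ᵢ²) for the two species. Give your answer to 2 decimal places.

0.36

Σ p₁ᵢp₂ᵢ = 0.0720 + 0.0076 + 0.0657 + 0.0014 + 0.0030 = 0.1497
Σp_1ᵢ² = 0.20² + 0.02² + 0.73² + 0.02² + 0.03² = 0.0400 + 0.0004 + 0.5329 + 0.0004 + 0.0009 = 0.5746
Σp_2ᵢ² = 0.36² + 0.38² + 0.09² + 0.07² + 0.10² = 0.1296 + 0.1444 + 0.0081 + 0.0049 + 0.0100 = 0.2970
O = 0.1497 / √(0.5746 × 0.2970) = 0.1497 / 0.41311 = 0.3624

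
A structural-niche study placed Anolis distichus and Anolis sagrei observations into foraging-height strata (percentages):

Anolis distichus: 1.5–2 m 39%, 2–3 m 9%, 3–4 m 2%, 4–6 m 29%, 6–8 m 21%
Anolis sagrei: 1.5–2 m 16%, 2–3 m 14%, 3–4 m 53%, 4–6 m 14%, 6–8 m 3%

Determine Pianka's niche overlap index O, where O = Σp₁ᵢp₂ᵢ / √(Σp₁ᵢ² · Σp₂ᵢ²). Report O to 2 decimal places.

Convert percentages to proportions (divide by 100).
Σ p₁ᵢp₂ᵢ = 0.0624 + 0.0126 + 0.0106 + 0.0406 + 0.0063 = 0.1325
Σp_1ᵢ² = 0.39² + 0.09² + 0.02² + 0.29² + 0.21² = 0.1521 + 0.0081 + 0.0004 + 0.0841 + 0.0441 = 0.2888
Σp_2ᵢ² = 0.16² + 0.14² + 0.53² + 0.14² + 0.03² = 0.0256 + 0.0196 + 0.2809 + 0.0196 + 0.0009 = 0.3466
O = 0.1325 / √(0.2888 × 0.3466) = 0.1325 / 0.31638 = 0.4188

0.42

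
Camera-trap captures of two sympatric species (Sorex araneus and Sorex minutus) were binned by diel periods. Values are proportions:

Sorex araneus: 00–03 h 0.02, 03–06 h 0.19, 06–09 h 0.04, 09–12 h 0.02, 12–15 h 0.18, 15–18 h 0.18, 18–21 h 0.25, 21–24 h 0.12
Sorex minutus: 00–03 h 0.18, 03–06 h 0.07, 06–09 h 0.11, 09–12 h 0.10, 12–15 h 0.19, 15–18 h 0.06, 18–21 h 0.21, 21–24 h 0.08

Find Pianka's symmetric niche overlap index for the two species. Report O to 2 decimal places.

Σ p₁ᵢp₂ᵢ = 0.0036 + 0.0133 + 0.0044 + 0.0020 + 0.0342 + 0.0108 + 0.0525 + 0.0096 = 0.1304
Σp_1ᵢ² = 0.02² + 0.19² + 0.04² + 0.02² + 0.18² + 0.18² + 0.25² + 0.12² = 0.0004 + 0.0361 + 0.0016 + 0.0004 + 0.0324 + 0.0324 + 0.0625 + 0.0144 = 0.1802
Σp_2ᵢ² = 0.18² + 0.07² + 0.11² + 0.10² + 0.19² + 0.06² + 0.21² + 0.08² = 0.0324 + 0.0049 + 0.0121 + 0.0100 + 0.0361 + 0.0036 + 0.0441 + 0.0064 = 0.1496
O = 0.1304 / √(0.1802 × 0.1496) = 0.1304 / 0.16419 = 0.7942

0.79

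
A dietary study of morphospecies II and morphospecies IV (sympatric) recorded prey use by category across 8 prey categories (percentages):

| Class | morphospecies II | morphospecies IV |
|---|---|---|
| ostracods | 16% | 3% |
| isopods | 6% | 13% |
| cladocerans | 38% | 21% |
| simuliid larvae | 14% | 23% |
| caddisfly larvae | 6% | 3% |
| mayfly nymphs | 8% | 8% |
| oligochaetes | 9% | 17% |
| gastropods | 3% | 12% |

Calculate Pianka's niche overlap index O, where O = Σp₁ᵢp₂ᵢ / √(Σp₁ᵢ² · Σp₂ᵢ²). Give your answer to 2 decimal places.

0.81

Convert percentages to proportions (divide by 100).
Σ p₁ᵢp₂ᵢ = 0.0048 + 0.0078 + 0.0798 + 0.0322 + 0.0018 + 0.0064 + 0.0153 + 0.0036 = 0.1517
Σp_1ᵢ² = 0.16² + 0.06² + 0.38² + 0.14² + 0.06² + 0.08² + 0.09² + 0.03² = 0.0256 + 0.0036 + 0.1444 + 0.0196 + 0.0036 + 0.0064 + 0.0081 + 0.0009 = 0.2122
Σp_2ᵢ² = 0.03² + 0.13² + 0.21² + 0.23² + 0.03² + 0.08² + 0.17² + 0.12² = 0.0009 + 0.0169 + 0.0441 + 0.0529 + 0.0009 + 0.0064 + 0.0289 + 0.0144 = 0.1654
O = 0.1517 / √(0.2122 × 0.1654) = 0.1517 / 0.18734 = 0.8098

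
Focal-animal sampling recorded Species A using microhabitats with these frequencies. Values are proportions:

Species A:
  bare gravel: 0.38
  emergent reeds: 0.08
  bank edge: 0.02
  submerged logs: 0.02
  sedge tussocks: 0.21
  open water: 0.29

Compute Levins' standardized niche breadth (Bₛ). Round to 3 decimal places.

Σpᵢ² = 0.38² + 0.08² + 0.02² + 0.02² + 0.21² + 0.29² = 0.1444 + 0.0064 + 0.0004 + 0.0004 + 0.0441 + 0.0841 = 0.2798
B = 1 / 0.2798 = 3.57398
Bₛ = (B − 1)/(n − 1) = (3.57398 − 1)/(6 − 1) = 2.57398/5 = 0.51480

0.515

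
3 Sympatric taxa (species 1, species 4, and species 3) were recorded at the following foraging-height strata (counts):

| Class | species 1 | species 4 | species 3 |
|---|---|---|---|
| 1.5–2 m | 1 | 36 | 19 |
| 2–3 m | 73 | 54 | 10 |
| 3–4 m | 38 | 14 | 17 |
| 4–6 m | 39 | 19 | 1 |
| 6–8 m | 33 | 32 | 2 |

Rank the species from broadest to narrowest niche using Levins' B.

species 4 > species 1 > species 3

Proportions for species 1 (n=184): 1/184=0.0054, 73/184=0.3967, 38/184=0.2065, 39/184=0.2120, 33/184=0.1793
Proportions for species 4 (n=155): 36/155=0.2323, 54/155=0.3484, 14/155=0.0903, 19/155=0.1226, 32/155=0.2065
Proportions for species 3 (n=49): 19/49=0.3878, 10/49=0.2041, 17/49=0.3469, 1/49=0.0204, 2/49=0.0408
Σp_1ᵢ² = 0.0054² + 0.3967² + 0.2065² + 0.2120² + 0.1793² = 0.000029 + 0.157371 + 0.042642 + 0.044944 + 0.032148 = 0.277134
B_1 = 1 / 0.277134 = 3.6084
Σp_4ᵢ² = 0.2323² + 0.3484² + 0.0903² + 0.1226² + 0.2065² = 0.053963 + 0.121383 + 0.008154 + 0.015031 + 0.042642 = 0.241173
B_4 = 1 / 0.241173 = 4.1464
Σp_3ᵢ² = 0.3878² + 0.2041² + 0.3469² + 0.0204² + 0.0408² = 0.150389 + 0.041657 + 0.120340 + 0.000416 + 0.001665 = 0.314467
B_3 = 1 / 0.314467 = 3.1800
Ranking by B (broadest → narrowest): species 4 (4.15) > species 1 (3.61) > species 3 (3.18)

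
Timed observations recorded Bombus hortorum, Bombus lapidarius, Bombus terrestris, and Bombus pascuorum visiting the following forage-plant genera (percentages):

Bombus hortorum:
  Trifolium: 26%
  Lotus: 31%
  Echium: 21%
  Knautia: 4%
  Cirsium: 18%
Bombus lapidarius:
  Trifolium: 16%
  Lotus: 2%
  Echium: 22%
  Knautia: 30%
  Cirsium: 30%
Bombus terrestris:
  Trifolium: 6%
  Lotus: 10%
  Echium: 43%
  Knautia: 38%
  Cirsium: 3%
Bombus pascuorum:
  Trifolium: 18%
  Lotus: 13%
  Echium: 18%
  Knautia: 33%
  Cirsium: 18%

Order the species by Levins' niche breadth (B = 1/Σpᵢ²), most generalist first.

Bombus pascuorum > Bombus hortorum > Bombus lapidarius > Bombus terrestris

Convert percentages to proportions (divide by 100).
Σp_hortᵢ² = 0.26² + 0.31² + 0.21² + 0.04² + 0.18² = 0.0676 + 0.0961 + 0.0441 + 0.0016 + 0.0324 = 0.2418
B_hort = 1 / 0.2418 = 4.1356
Σp_lapiᵢ² = 0.16² + 0.02² + 0.22² + 0.30² + 0.30² = 0.0256 + 0.0004 + 0.0484 + 0.0900 + 0.0900 = 0.2544
B_lapi = 1 / 0.2544 = 3.9308
Σp_terrᵢ² = 0.06² + 0.10² + 0.43² + 0.38² + 0.03² = 0.0036 + 0.0100 + 0.1849 + 0.1444 + 0.0009 = 0.3438
B_terr = 1 / 0.3438 = 2.9087
Σp_pascᵢ² = 0.18² + 0.13² + 0.18² + 0.33² + 0.18² = 0.0324 + 0.0169 + 0.0324 + 0.1089 + 0.0324 = 0.2230
B_pasc = 1 / 0.2230 = 4.4843
Ranking by B (broadest → narrowest): Bombus pascuorum (4.48) > Bombus hortorum (4.14) > Bombus lapidarius (3.93) > Bombus terrestris (2.91)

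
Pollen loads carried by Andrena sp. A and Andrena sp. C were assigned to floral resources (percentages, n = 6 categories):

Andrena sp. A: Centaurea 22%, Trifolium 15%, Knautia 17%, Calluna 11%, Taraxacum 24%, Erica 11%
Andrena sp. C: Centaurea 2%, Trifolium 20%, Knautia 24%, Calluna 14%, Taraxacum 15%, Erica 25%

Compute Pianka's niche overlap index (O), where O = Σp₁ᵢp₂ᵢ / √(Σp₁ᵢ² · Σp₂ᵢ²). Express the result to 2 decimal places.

Convert percentages to proportions (divide by 100).
Σ p₁ᵢp₂ᵢ = 0.0044 + 0.0300 + 0.0408 + 0.0154 + 0.0360 + 0.0275 = 0.1541
Σp_1ᵢ² = 0.22² + 0.15² + 0.17² + 0.11² + 0.24² + 0.11² = 0.0484 + 0.0225 + 0.0289 + 0.0121 + 0.0576 + 0.0121 = 0.1816
Σp_2ᵢ² = 0.02² + 0.20² + 0.24² + 0.14² + 0.15² + 0.25² = 0.0004 + 0.0400 + 0.0576 + 0.0196 + 0.0225 + 0.0625 = 0.2026
O = 0.1541 / √(0.1816 × 0.2026) = 0.1541 / 0.19181 = 0.8034

0.80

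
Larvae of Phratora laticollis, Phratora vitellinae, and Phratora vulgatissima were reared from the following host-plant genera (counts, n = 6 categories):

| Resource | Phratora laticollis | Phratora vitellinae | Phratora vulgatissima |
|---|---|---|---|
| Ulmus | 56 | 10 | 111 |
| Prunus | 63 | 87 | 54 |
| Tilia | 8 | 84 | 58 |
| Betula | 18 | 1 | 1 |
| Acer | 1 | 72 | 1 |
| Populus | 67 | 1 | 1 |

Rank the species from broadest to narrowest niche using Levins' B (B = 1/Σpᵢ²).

Proportions for Phratora laticollis (n=213): 56/213=0.2629, 63/213=0.2958, 8/213=0.0376, 18/213=0.0845, 1/213=0.0047, 67/213=0.3146
Proportions for Phratora vitellinae (n=255): 10/255=0.0392, 87/255=0.3412, 84/255=0.3294, 1/255=0.0039, 72/255=0.2824, 1/255=0.0039
Proportions for Phratora vulgatissima (n=226): 111/226=0.4912, 54/226=0.2389, 58/226=0.2566, 1/226=0.0044, 1/226=0.0044, 1/226=0.0044
Σp_latiᵢ² = 0.2629² + 0.2958² + 0.0376² + 0.0845² + 0.0047² + 0.3146² = 0.069116 + 0.087498 + 0.001414 + 0.007140 + 0.000022 + 0.098973 = 0.264163
B_lati = 1 / 0.264163 = 3.7855
Σp_viteᵢ² = 0.0392² + 0.3412² + 0.3294² + 0.0039² + 0.2824² + 0.0039² = 0.001537 + 0.116417 + 0.108504 + 0.000015 + 0.079750 + 0.000015 = 0.306238
B_vite = 1 / 0.306238 = 3.2654
Σp_vulgᵢ² = 0.4912² + 0.2389² + 0.2566² + 0.0044² + 0.0044² + 0.0044² = 0.241277 + 0.057073 + 0.065844 + 0.000019 + 0.000019 + 0.000019 = 0.364251
B_vulg = 1 / 0.364251 = 2.7454
Ranking by B (broadest → narrowest): Phratora laticollis (3.79) > Phratora vitellinae (3.27) > Phratora vulgatissima (2.75)

Phratora laticollis > Phratora vitellinae > Phratora vulgatissima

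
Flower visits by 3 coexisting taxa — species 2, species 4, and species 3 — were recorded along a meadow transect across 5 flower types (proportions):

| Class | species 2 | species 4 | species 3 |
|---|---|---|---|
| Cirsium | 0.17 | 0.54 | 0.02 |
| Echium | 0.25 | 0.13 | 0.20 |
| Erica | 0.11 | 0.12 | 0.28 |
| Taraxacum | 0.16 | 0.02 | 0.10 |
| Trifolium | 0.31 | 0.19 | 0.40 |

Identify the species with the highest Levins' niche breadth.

Σp_2ᵢ² = 0.17² + 0.25² + 0.11² + 0.16² + 0.31² = 0.0289 + 0.0625 + 0.0121 + 0.0256 + 0.0961 = 0.2252
B_2 = 1 / 0.2252 = 4.4405
Σp_4ᵢ² = 0.54² + 0.13² + 0.12² + 0.02² + 0.19² = 0.2916 + 0.0169 + 0.0144 + 0.0004 + 0.0361 = 0.3594
B_4 = 1 / 0.3594 = 2.7824
Σp_3ᵢ² = 0.02² + 0.20² + 0.28² + 0.10² + 0.40² = 0.0004 + 0.0400 + 0.0784 + 0.0100 + 0.1600 = 0.2888
B_3 = 1 / 0.2888 = 3.4626
Highest B → broadest niche (most generalist): species 2 (B = 4.44).

species 2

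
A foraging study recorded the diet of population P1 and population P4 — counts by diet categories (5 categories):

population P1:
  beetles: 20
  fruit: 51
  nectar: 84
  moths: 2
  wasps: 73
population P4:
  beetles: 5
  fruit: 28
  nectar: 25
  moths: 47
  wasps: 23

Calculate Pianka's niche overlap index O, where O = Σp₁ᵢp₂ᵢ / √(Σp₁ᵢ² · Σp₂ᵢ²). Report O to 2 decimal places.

0.67

Proportions for population P1 (n=230): 20/230=0.0870, 51/230=0.2217, 84/230=0.3652, 2/230=0.0087, 73/230=0.3174
Proportions for population P4 (n=128): 5/128=0.0391, 28/128=0.2188, 25/128=0.1953, 47/128=0.3672, 23/128=0.1797
Σ p₁ᵢp₂ᵢ = 0.003402 + 0.048508 + 0.071324 + 0.003195 + 0.057037 = 0.183466
Σp_1ᵢ² = 0.0870² + 0.2217² + 0.3652² + 0.0087² + 0.3174² = 0.007569 + 0.049151 + 0.133371 + 0.000076 + 0.100743 = 0.290910
Σp_2ᵢ² = 0.0391² + 0.2188² + 0.1953² + 0.3672² + 0.1797² = 0.001529 + 0.047873 + 0.038142 + 0.134836 + 0.032292 = 0.254672
O = 0.183466 / √(0.290910 × 0.254672) = 0.183466 / 0.2721886 = 0.6740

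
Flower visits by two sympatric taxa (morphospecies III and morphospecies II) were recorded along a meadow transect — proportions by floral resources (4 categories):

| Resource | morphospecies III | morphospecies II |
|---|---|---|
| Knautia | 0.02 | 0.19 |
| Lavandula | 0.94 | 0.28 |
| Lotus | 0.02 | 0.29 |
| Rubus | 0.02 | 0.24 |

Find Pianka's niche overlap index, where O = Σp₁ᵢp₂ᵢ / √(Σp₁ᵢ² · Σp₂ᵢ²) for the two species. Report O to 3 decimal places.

0.583

Σ p₁ᵢp₂ᵢ = 0.0038 + 0.2632 + 0.0058 + 0.0048 = 0.2776
Σp_1ᵢ² = 0.02² + 0.94² + 0.02² + 0.02² = 0.0004 + 0.8836 + 0.0004 + 0.0004 = 0.8848
Σp_2ᵢ² = 0.19² + 0.28² + 0.29² + 0.24² = 0.0361 + 0.0784 + 0.0841 + 0.0576 = 0.2562
O = 0.2776 / √(0.8848 × 0.2562) = 0.2776 / 0.476115 = 0.58305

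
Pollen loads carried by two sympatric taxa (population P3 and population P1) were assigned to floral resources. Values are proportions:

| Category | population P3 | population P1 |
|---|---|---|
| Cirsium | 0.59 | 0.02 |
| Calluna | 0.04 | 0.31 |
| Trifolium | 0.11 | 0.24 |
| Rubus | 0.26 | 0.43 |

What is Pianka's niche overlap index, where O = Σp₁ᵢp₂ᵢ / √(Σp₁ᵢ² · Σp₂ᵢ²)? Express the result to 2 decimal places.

0.43

Σ p₁ᵢp₂ᵢ = 0.0118 + 0.0124 + 0.0264 + 0.1118 = 0.1624
Σp_1ᵢ² = 0.59² + 0.04² + 0.11² + 0.26² = 0.3481 + 0.0016 + 0.0121 + 0.0676 = 0.4294
Σp_2ᵢ² = 0.02² + 0.31² + 0.24² + 0.43² = 0.0004 + 0.0961 + 0.0576 + 0.1849 = 0.3390
O = 0.1624 / √(0.4294 × 0.3390) = 0.1624 / 0.38153 = 0.4257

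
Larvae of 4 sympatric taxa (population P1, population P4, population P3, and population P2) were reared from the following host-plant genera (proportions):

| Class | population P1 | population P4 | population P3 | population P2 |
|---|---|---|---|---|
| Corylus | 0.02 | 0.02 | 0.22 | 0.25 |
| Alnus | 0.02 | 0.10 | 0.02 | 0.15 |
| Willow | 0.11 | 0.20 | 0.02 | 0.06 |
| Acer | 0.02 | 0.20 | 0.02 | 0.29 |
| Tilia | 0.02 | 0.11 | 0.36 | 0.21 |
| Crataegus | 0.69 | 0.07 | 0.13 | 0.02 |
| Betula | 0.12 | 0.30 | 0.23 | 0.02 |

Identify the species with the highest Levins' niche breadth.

Σp_P1ᵢ² = 0.02² + 0.02² + 0.11² + 0.02² + 0.02² + 0.69² + 0.12² = 0.0004 + 0.0004 + 0.0121 + 0.0004 + 0.0004 + 0.4761 + 0.0144 = 0.5042
B_P1 = 1 / 0.5042 = 1.9833
Σp_P4ᵢ² = 0.02² + 0.10² + 0.20² + 0.20² + 0.11² + 0.07² + 0.30² = 0.0004 + 0.0100 + 0.0400 + 0.0400 + 0.0121 + 0.0049 + 0.0900 = 0.1974
B_P4 = 1 / 0.1974 = 5.0659
Σp_P3ᵢ² = 0.22² + 0.02² + 0.02² + 0.02² + 0.36² + 0.13² + 0.23² = 0.0484 + 0.0004 + 0.0004 + 0.0004 + 0.1296 + 0.0169 + 0.0529 = 0.2490
B_P3 = 1 / 0.2490 = 4.0161
Σp_P2ᵢ² = 0.25² + 0.15² + 0.06² + 0.29² + 0.21² + 0.02² + 0.02² = 0.0625 + 0.0225 + 0.0036 + 0.0841 + 0.0441 + 0.0004 + 0.0004 = 0.2176
B_P2 = 1 / 0.2176 = 4.5956
Highest B → broadest niche (most generalist): population P4 (B = 5.07).

population P4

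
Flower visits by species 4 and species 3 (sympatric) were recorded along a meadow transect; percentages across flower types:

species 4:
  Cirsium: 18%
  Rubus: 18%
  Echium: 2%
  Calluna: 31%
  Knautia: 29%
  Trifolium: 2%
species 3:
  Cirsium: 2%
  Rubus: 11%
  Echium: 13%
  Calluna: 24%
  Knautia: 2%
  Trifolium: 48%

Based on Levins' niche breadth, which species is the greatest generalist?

species 4

Convert percentages to proportions (divide by 100).
Σp_4ᵢ² = 0.18² + 0.18² + 0.02² + 0.31² + 0.29² + 0.02² = 0.0324 + 0.0324 + 0.0004 + 0.0961 + 0.0841 + 0.0004 = 0.2458
B_4 = 1 / 0.2458 = 4.0683
Σp_3ᵢ² = 0.02² + 0.11² + 0.13² + 0.24² + 0.02² + 0.48² = 0.0004 + 0.0121 + 0.0169 + 0.0576 + 0.0004 + 0.2304 = 0.3178
B_3 = 1 / 0.3178 = 3.1466
Highest B → broadest niche (most generalist): species 4 (B = 4.07).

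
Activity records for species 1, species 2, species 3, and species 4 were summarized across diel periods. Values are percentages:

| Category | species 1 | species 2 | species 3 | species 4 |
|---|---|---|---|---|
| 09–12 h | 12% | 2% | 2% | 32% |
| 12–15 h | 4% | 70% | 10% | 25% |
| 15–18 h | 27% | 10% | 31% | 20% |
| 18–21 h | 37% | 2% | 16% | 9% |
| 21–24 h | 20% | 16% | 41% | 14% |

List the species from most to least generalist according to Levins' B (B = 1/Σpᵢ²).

Convert percentages to proportions (divide by 100).
Σp_1ᵢ² = 0.12² + 0.04² + 0.27² + 0.37² + 0.20² = 0.0144 + 0.0016 + 0.0729 + 0.1369 + 0.0400 = 0.2658
B_1 = 1 / 0.2658 = 3.7622
Σp_2ᵢ² = 0.02² + 0.70² + 0.10² + 0.02² + 0.16² = 0.0004 + 0.4900 + 0.0100 + 0.0004 + 0.0256 = 0.5264
B_2 = 1 / 0.5264 = 1.8997
Σp_3ᵢ² = 0.02² + 0.10² + 0.31² + 0.16² + 0.41² = 0.0004 + 0.0100 + 0.0961 + 0.0256 + 0.1681 = 0.3002
B_3 = 1 / 0.3002 = 3.3311
Σp_4ᵢ² = 0.32² + 0.25² + 0.20² + 0.09² + 0.14² = 0.1024 + 0.0625 + 0.0400 + 0.0081 + 0.0196 = 0.2326
B_4 = 1 / 0.2326 = 4.2992
Ranking by B (broadest → narrowest): species 4 (4.30) > species 1 (3.76) > species 3 (3.33) > species 2 (1.90)

species 4 > species 1 > species 3 > species 2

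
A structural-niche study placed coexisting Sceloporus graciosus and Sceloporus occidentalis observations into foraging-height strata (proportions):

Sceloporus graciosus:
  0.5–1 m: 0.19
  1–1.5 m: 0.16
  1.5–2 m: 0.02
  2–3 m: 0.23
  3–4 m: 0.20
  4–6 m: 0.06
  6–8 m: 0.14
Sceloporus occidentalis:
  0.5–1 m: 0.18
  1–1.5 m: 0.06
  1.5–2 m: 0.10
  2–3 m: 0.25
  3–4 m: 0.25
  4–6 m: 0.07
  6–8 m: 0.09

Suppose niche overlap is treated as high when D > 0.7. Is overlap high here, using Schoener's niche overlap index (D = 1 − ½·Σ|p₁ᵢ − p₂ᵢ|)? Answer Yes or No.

Yes

Σ|p₁ᵢ − p₂ᵢ| = 0.01 + 0.10 + 0.08 + 0.02 + 0.05 + 0.01 + 0.05 = 0.32
D = 1 − ½ × 0.32 = 1 − 0.160 = 0.8400
D = 0.8400 > 0.7 → Yes.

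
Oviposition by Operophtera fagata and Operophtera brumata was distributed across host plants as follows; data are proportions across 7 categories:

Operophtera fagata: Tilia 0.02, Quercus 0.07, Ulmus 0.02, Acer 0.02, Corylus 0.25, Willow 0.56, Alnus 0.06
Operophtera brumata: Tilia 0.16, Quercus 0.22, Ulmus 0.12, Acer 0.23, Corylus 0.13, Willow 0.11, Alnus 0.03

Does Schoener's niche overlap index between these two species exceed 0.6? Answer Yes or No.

Σ|p₁ᵢ − p₂ᵢ| = 0.14 + 0.15 + 0.10 + 0.21 + 0.12 + 0.45 + 0.03 = 1.20
D = 1 − ½ × 1.20 = 1 − 0.600 = 0.4000
D = 0.4000 < 0.6 → No.

No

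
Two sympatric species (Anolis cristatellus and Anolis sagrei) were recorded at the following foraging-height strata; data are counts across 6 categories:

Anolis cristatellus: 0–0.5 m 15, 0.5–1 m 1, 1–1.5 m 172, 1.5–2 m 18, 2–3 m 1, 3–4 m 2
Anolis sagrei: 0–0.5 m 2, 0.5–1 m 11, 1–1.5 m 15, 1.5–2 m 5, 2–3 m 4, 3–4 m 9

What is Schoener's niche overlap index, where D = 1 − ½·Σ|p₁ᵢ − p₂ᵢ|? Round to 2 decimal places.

Proportions for Anolis cristatellus (n=209): 15/209=0.0718, 1/209=0.0048, 172/209=0.8230, 18/209=0.0861, 1/209=0.0048, 2/209=0.0096
Proportions for Anolis sagrei (n=46): 2/46=0.0435, 11/46=0.2391, 15/46=0.3261, 5/46=0.1087, 4/46=0.0870, 9/46=0.1957
Σ|p₁ᵢ − p₂ᵢ| = 0.0283 + 0.2343 + 0.4969 + 0.0226 + 0.0822 + 0.1861 = 1.0504
D = 1 − ½ × 1.0504 = 1 − 0.52520 = 0.47480

0.47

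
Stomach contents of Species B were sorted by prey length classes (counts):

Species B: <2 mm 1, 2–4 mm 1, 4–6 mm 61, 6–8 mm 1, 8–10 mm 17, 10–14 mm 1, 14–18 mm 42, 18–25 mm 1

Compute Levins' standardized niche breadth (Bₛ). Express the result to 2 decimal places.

Proportions for Species B (n=125): 1/125=0.0080, 1/125=0.0080, 61/125=0.4880, 1/125=0.0080, 17/125=0.1360, 1/125=0.0080, 42/125=0.3360, 1/125=0.0080
Σpᵢ² = 0.0080² + 0.0080² + 0.4880² + 0.0080² + 0.1360² + 0.0080² + 0.3360² + 0.0080² = 0.000064 + 0.000064 + 0.238144 + 0.000064 + 0.018496 + 0.000064 + 0.112896 + 0.000064 = 0.369856
B = 1 / 0.369856 = 2.7038
Bₛ = (B − 1)/(n − 1) = (2.7038 − 1)/(8 − 1) = 1.7038/7 = 0.2434

0.24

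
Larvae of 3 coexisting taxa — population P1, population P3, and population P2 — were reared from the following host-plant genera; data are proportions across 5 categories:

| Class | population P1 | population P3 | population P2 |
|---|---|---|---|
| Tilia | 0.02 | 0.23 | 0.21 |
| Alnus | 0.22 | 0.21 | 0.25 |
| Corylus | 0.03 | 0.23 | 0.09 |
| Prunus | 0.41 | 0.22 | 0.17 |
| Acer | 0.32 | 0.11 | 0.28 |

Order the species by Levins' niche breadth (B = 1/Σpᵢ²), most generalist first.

population P3 > population P2 > population P1

Σp_P1ᵢ² = 0.02² + 0.22² + 0.03² + 0.41² + 0.32² = 0.0004 + 0.0484 + 0.0009 + 0.1681 + 0.1024 = 0.3202
B_P1 = 1 / 0.3202 = 3.1230
Σp_P3ᵢ² = 0.23² + 0.21² + 0.23² + 0.22² + 0.11² = 0.0529 + 0.0441 + 0.0529 + 0.0484 + 0.0121 = 0.2104
B_P3 = 1 / 0.2104 = 4.7529
Σp_P2ᵢ² = 0.21² + 0.25² + 0.09² + 0.17² + 0.28² = 0.0441 + 0.0625 + 0.0081 + 0.0289 + 0.0784 = 0.2220
B_P2 = 1 / 0.2220 = 4.5045
Ranking by B (broadest → narrowest): population P3 (4.75) > population P2 (4.50) > population P1 (3.12)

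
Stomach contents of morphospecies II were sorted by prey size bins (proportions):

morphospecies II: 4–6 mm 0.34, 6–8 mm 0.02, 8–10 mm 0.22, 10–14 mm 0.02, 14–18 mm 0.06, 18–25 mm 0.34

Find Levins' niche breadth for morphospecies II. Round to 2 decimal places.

3.52

Σpᵢ² = 0.34² + 0.02² + 0.22² + 0.02² + 0.06² + 0.34² = 0.1156 + 0.0004 + 0.0484 + 0.0004 + 0.0036 + 0.1156 = 0.2840
B = 1 / 0.2840 = 3.5211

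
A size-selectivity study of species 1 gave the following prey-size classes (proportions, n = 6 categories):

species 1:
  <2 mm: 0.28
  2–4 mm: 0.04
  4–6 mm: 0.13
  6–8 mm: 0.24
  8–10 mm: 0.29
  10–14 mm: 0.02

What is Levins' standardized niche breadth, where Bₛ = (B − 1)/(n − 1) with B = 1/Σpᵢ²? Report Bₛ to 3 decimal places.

Σpᵢ² = 0.28² + 0.04² + 0.13² + 0.24² + 0.29² + 0.02² = 0.0784 + 0.0016 + 0.0169 + 0.0576 + 0.0841 + 0.0004 = 0.2390
B = 1 / 0.2390 = 4.18410
Bₛ = (B − 1)/(n − 1) = (4.18410 − 1)/(6 − 1) = 3.18410/5 = 0.63682

0.637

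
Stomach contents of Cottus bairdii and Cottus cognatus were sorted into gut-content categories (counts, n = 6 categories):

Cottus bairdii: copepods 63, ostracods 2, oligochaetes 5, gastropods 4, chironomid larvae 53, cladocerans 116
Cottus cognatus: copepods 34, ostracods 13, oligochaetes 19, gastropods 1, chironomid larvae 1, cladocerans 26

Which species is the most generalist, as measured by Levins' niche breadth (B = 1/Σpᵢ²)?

Cottus cognatus

Proportions for Cottus bairdii (n=243): 63/243=0.2593, 2/243=0.0082, 5/243=0.0206, 4/243=0.0165, 53/243=0.2181, 116/243=0.4774
Proportions for Cottus cognatus (n=94): 34/94=0.3617, 13/94=0.1383, 19/94=0.2021, 1/94=0.0106, 1/94=0.0106, 26/94=0.2766
Σp_bairᵢ² = 0.2593² + 0.0082² + 0.0206² + 0.0165² + 0.2181² + 0.4774² = 0.067236 + 0.000067 + 0.000424 + 0.000272 + 0.047568 + 0.227911 = 0.343478
B_bair = 1 / 0.343478 = 2.9114
Σp_cognᵢ² = 0.3617² + 0.1383² + 0.2021² + 0.0106² + 0.0106² + 0.2766² = 0.130827 + 0.019127 + 0.040844 + 0.000112 + 0.000112 + 0.076508 = 0.267530
B_cogn = 1 / 0.267530 = 3.7379
Highest B → broadest niche (most generalist): Cottus cognatus (B = 3.74).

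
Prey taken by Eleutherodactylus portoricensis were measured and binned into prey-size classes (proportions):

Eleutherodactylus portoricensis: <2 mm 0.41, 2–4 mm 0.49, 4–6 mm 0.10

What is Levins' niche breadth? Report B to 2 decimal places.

Σpᵢ² = 0.41² + 0.49² + 0.10² = 0.1681 + 0.2401 + 0.0100 = 0.4182
B = 1 / 0.4182 = 2.3912

2.39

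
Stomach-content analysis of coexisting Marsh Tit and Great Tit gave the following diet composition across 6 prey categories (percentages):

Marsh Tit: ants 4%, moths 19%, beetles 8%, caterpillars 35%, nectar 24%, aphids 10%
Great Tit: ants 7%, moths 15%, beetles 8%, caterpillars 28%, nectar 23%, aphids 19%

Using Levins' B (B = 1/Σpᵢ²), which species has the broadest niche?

Convert percentages to proportions (divide by 100).
Σp_Marsᵢ² = 0.04² + 0.19² + 0.08² + 0.35² + 0.24² + 0.10² = 0.0016 + 0.0361 + 0.0064 + 0.1225 + 0.0576 + 0.0100 = 0.2342
B_Mars = 1 / 0.2342 = 4.2699
Σp_Greaᵢ² = 0.07² + 0.15² + 0.08² + 0.28² + 0.23² + 0.19² = 0.0049 + 0.0225 + 0.0064 + 0.0784 + 0.0529 + 0.0361 = 0.2012
B_Grea = 1 / 0.2012 = 4.9702
Highest B → broadest niche (most generalist): Great Tit (B = 4.97).

Great Tit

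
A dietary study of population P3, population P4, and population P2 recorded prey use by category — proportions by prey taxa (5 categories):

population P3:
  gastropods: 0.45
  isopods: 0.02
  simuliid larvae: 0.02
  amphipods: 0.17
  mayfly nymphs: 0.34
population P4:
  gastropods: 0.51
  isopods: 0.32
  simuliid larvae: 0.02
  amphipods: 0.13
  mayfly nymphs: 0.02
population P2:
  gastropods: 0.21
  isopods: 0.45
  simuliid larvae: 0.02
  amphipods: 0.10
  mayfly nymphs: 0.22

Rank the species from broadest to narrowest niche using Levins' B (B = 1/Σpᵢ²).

population P2 > population P3 > population P4

Σp_P3ᵢ² = 0.45² + 0.02² + 0.02² + 0.17² + 0.34² = 0.2025 + 0.0004 + 0.0004 + 0.0289 + 0.1156 = 0.3478
B_P3 = 1 / 0.3478 = 2.8752
Σp_P4ᵢ² = 0.51² + 0.32² + 0.02² + 0.13² + 0.02² = 0.2601 + 0.1024 + 0.0004 + 0.0169 + 0.0004 = 0.3802
B_P4 = 1 / 0.3802 = 2.6302
Σp_P2ᵢ² = 0.21² + 0.45² + 0.02² + 0.10² + 0.22² = 0.0441 + 0.2025 + 0.0004 + 0.0100 + 0.0484 = 0.3054
B_P2 = 1 / 0.3054 = 3.2744
Ranking by B (broadest → narrowest): population P2 (3.27) > population P3 (2.88) > population P4 (2.63)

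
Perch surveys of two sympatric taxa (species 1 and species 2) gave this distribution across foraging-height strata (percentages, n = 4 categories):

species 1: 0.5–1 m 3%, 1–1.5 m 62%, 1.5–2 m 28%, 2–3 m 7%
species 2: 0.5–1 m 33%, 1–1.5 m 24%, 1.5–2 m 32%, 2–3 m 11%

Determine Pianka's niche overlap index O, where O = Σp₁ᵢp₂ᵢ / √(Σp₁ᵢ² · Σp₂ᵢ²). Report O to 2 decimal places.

0.71

Convert percentages to proportions (divide by 100).
Σ p₁ᵢp₂ᵢ = 0.0099 + 0.1488 + 0.0896 + 0.0077 = 0.2560
Σp_1ᵢ² = 0.03² + 0.62² + 0.28² + 0.07² = 0.0009 + 0.3844 + 0.0784 + 0.0049 = 0.4686
Σp_2ᵢ² = 0.33² + 0.24² + 0.32² + 0.11² = 0.1089 + 0.0576 + 0.1024 + 0.0121 = 0.2810
O = 0.2560 / √(0.4686 × 0.2810) = 0.2560 / 0.36287 = 0.7055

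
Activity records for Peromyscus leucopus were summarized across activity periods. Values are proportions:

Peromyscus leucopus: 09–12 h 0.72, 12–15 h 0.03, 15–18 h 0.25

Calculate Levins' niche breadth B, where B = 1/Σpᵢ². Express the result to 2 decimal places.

1.72

Σpᵢ² = 0.72² + 0.03² + 0.25² = 0.5184 + 0.0009 + 0.0625 = 0.5818
B = 1 / 0.5818 = 1.7188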